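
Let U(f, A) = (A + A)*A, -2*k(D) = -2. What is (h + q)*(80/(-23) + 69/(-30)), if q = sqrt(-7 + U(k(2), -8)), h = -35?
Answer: 15948/115 ≈ 138.68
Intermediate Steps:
k(D) = 1 (k(D) = -1/2*(-2) = 1)
U(f, A) = 2*A**2 (U(f, A) = (2*A)*A = 2*A**2)
q = 11 (q = sqrt(-7 + 2*(-8)**2) = sqrt(-7 + 2*64) = sqrt(-7 + 128) = sqrt(121) = 11)
(h + q)*(80/(-23) + 69/(-30)) = (-35 + 11)*(80/(-23) + 69/(-30)) = -24*(80*(-1/23) + 69*(-1/30)) = -24*(-80/23 - 23/10) = -24*(-1329/230) = 15948/115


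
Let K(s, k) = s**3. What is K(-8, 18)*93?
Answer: -47616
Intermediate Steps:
K(-8, 18)*93 = (-8)**3*93 = -512*93 = -47616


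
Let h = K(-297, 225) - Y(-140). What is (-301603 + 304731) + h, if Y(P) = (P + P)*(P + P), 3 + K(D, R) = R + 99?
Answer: -74951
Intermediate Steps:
K(D, R) = 96 + R (K(D, R) = -3 + (R + 99) = -3 + (99 + R) = 96 + R)
Y(P) = 4*P² (Y(P) = (2*P)*(2*P) = 4*P²)
h = -78079 (h = (96 + 225) - 4*(-140)² = 321 - 4*19600 = 321 - 1*78400 = 321 - 78400 = -78079)
(-301603 + 304731) + h = (-301603 + 304731) - 78079 = 3128 - 78079 = -74951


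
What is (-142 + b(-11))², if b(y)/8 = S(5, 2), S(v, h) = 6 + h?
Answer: 6084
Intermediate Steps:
b(y) = 64 (b(y) = 8*(6 + 2) = 8*8 = 64)
(-142 + b(-11))² = (-142 + 64)² = (-78)² = 6084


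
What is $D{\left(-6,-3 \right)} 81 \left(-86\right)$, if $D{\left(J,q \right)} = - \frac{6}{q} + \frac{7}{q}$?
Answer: $2322$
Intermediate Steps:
$D{\left(J,q \right)} = \frac{1}{q}$
$D{\left(-6,-3 \right)} 81 \left(-86\right) = \frac{1}{-3} \cdot 81 \left(-86\right) = \left(- \frac{1}{3}\right) 81 \left(-86\right) = \left(-27\right) \left(-86\right) = 2322$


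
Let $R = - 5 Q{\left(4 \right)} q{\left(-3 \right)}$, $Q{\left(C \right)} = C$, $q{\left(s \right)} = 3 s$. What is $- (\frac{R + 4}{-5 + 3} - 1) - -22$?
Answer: $115$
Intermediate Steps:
$R = 180$ ($R = \left(-5\right) 4 \cdot 3 \left(-3\right) = \left(-20\right) \left(-9\right) = 180$)
$- (\frac{R + 4}{-5 + 3} - 1) - -22 = - (\frac{180 + 4}{-5 + 3} - 1) - -22 = - (\frac{184}{-2} - 1) + 22 = - (184 \left(- \frac{1}{2}\right) - 1) + 22 = - (-92 - 1) + 22 = \left(-1\right) \left(-93\right) + 22 = 93 + 22 = 115$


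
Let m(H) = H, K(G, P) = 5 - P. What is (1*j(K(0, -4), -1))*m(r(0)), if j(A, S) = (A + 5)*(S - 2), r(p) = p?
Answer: 0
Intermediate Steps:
j(A, S) = (-2 + S)*(5 + A) (j(A, S) = (5 + A)*(-2 + S) = (-2 + S)*(5 + A))
(1*j(K(0, -4), -1))*m(r(0)) = (1*(-10 - 2*(5 - 1*(-4)) + 5*(-1) + (5 - 1*(-4))*(-1)))*0 = (1*(-10 - 2*(5 + 4) - 5 + (5 + 4)*(-1)))*0 = (1*(-10 - 2*9 - 5 + 9*(-1)))*0 = (1*(-10 - 18 - 5 - 9))*0 = (1*(-42))*0 = -42*0 = 0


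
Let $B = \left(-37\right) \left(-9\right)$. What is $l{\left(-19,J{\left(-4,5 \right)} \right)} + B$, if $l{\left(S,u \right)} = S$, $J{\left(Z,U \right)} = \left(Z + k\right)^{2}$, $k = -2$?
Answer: $314$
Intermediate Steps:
$J{\left(Z,U \right)} = \left(-2 + Z\right)^{2}$ ($J{\left(Z,U \right)} = \left(Z - 2\right)^{2} = \left(-2 + Z\right)^{2}$)
$B = 333$
$l{\left(-19,J{\left(-4,5 \right)} \right)} + B = -19 + 333 = 314$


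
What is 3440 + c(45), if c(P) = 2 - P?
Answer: 3397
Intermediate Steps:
3440 + c(45) = 3440 + (2 - 1*45) = 3440 + (2 - 45) = 3440 - 43 = 3397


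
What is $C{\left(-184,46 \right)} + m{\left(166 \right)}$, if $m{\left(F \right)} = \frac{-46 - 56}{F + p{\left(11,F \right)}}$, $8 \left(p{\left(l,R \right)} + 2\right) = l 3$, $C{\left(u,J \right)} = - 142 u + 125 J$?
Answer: $\frac{42875094}{1345} \approx 31877.0$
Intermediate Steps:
$p{\left(l,R \right)} = -2 + \frac{3 l}{8}$ ($p{\left(l,R \right)} = -2 + \frac{l 3}{8} = -2 + \frac{3 l}{8}$)
$m{\left(F \right)} = - \frac{102}{\frac{17}{8} + F}$ ($m{\left(F \right)} = \frac{-46 - 56}{F + \left(-2 + \frac{3}{8} \cdot 11\right)} = - \frac{102}{F + \left(-2 + \frac{33}{8}\right)} = - \frac{102}{F + \frac{17}{8}} = - \frac{102}{\frac{17}{8} + F}$)
$C{\left(-184,46 \right)} + m{\left(166 \right)} = \left(\left(-142\right) \left(-184\right) + 125 \cdot 46\right) - \frac{816}{17 + 8 \cdot 166} = \left(26128 + 5750\right) - \frac{816}{17 + 1328} = 31878 - \frac{816}{1345} = \frac{42875094}{1345}$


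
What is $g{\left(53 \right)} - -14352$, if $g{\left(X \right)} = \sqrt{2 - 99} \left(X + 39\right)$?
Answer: $14352 + 92 i \sqrt{97} \approx 14352.0 + 906.09 i$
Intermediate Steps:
$g{\left(X \right)} = i \sqrt{97} \left(39 + X\right)$ ($g{\left(X \right)} = \sqrt{-97} \left(39 + X\right) = i \sqrt{97} \left(39 + X\right)$)
$g{\left(53 \right)} - -14352 = i \sqrt{97} \left(39 + 53\right) - -14352 = i \sqrt{97} \cdot 92 + 14352 = 92 i \sqrt{97} + 14352 = 14352 + 92 i \sqrt{97}$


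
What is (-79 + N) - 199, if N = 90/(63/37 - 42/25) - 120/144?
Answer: 154789/42 ≈ 3685.5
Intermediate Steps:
N = 166465/42 (N = 90/(63*(1/37) - 42*1/25) - 120*1/144 = 90/(63/37 - 42/25) - ⅚ = 90/(21/925) - ⅚ = 90*(925/21) - ⅚ = 27750/7 - ⅚ = 166465/42 ≈ 3963.5)
(-79 + N) - 199 = (-79 + 166465/42) - 199 = 163147/42 - 199 = 154789/42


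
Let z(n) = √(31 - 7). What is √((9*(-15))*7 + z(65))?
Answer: √(-945 + 2*√6) ≈ 30.661*I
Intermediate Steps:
z(n) = 2*√6 (z(n) = √24 = 2*√6)
√((9*(-15))*7 + z(65)) = √((9*(-15))*7 + 2*√6) = √(-135*7 + 2*√6) = √(-945 + 2*√6)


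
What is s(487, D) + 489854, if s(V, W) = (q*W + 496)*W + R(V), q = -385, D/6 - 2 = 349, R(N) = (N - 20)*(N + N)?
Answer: -1705576572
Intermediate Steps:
R(N) = 2*N*(-20 + N) (R(N) = (-20 + N)*(2*N) = 2*N*(-20 + N))
D = 2106 (D = 12 + 6*349 = 12 + 2094 = 2106)
s(V, W) = W*(496 - 385*W) + 2*V*(-20 + V) (s(V, W) = (-385*W + 496)*W + 2*V*(-20 + V) = (496 - 385*W)*W + 2*V*(-20 + V) = W*(496 - 385*W) + 2*V*(-20 + V))
s(487, D) + 489854 = (-385*2106² + 496*2106 + 2*487*(-20 + 487)) + 489854 = (-385*4435236 + 1044576 + 2*487*467) + 489854 = (-1707565860 + 1044576 + 454858) + 489854 = -1706066426 + 489854 = -1705576572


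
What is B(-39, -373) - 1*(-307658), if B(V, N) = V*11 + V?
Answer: 307190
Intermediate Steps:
B(V, N) = 12*V (B(V, N) = 11*V + V = 12*V)
B(-39, -373) - 1*(-307658) = 12*(-39) - 1*(-307658) = -468 + 307658 = 307190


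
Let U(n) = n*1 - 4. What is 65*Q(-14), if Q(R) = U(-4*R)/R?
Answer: -1690/7 ≈ -241.43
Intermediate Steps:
U(n) = -4 + n (U(n) = n - 4 = -4 + n)
Q(R) = (-4 - 4*R)/R
65*Q(-14) = 65*(-4 - 4/(-14)) = 65*(-4 - 4*(-1/14)) = 65*(-4 + 2/7) = 65*(-26/7) = -1690/7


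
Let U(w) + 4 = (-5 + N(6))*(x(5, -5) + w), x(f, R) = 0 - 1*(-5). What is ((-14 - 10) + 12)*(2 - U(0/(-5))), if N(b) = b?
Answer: -12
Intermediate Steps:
x(f, R) = 5 (x(f, R) = 0 + 5 = 5)
U(w) = 1 + w (U(w) = -4 + (-5 + 6)*(5 + w) = -4 + 1*(5 + w) = -4 + (5 + w) = 1 + w)
((-14 - 10) + 12)*(2 - U(0/(-5))) = ((-14 - 10) + 12)*(2 - (1 + 0/(-5))) = (-24 + 12)*(2 - (1 + 0*(-⅕))) = -12*(2 - (1 + 0)) = -12*(2 - 1*1) = -12*(2 - 1) = -12*1 = -12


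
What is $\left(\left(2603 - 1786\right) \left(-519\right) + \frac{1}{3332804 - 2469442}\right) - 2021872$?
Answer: $- \frac{2111692798989}{863362} \approx -2.4459 \cdot 10^{6}$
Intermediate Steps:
$\left(\left(2603 - 1786\right) \left(-519\right) + \frac{1}{3332804 - 2469442}\right) - 2021872 = \left(\left(2603 - 1786\right) \left(-519\right) + \frac{1}{863362}\right) - 2021872 = \left(817 \left(-519\right) + \frac{1}{863362}\right) - 2021872 = \left(-424023 + \frac{1}{863362}\right) - 2021872 = - \frac{366085345325}{863362} - 2021872 = - \frac{2111692798989}{863362}$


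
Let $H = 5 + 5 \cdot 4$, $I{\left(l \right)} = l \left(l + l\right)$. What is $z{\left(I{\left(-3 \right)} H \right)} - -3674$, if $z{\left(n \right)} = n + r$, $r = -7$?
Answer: $4117$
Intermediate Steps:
$I{\left(l \right)} = 2 l^{2}$ ($I{\left(l \right)} = l 2 l = 2 l^{2}$)
$H = 25$ ($H = 5 + 20 = 25$)
$z{\left(n \right)} = -7 + n$ ($z{\left(n \right)} = n - 7 = -7 + n$)
$z{\left(I{\left(-3 \right)} H \right)} - -3674 = \left(-7 + 2 \left(-3\right)^{2} \cdot 25\right) - -3674 = \left(-7 + 2 \cdot 9 \cdot 25\right) + 3674 = \left(-7 + 18 \cdot 25\right) + 3674 = \left(-7 + 450\right) + 3674 = 443 + 3674 = 4117$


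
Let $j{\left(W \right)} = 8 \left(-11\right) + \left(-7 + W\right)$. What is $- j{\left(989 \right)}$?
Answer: $-894$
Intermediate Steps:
$j{\left(W \right)} = -95 + W$ ($j{\left(W \right)} = -88 + \left(-7 + W\right) = -95 + W$)
$- j{\left(989 \right)} = - (-95 + 989) = \left(-1\right) 894 = -894$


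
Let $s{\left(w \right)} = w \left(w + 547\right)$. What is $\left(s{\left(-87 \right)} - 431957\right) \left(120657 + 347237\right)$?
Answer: $-220835206438$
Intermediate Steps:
$s{\left(w \right)} = w \left(547 + w\right)$
$\left(s{\left(-87 \right)} - 431957\right) \left(120657 + 347237\right) = \left(- 87 \left(547 - 87\right) - 431957\right) \left(120657 + 347237\right) = \left(\left(-87\right) 460 - 431957\right) 467894 = \left(-40020 - 431957\right) 467894 = \left(-471977\right) 467894 = -220835206438$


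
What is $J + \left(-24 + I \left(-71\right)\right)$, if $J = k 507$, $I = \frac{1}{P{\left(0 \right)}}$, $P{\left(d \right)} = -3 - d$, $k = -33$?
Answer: $- \frac{50194}{3} \approx -16731.0$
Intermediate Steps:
$I = - \frac{1}{3}$ ($I = \frac{1}{-3 - 0} = \frac{1}{-3 + 0} = \frac{1}{-3} = - \frac{1}{3} \approx -0.33333$)
$J = -16731$ ($J = \left(-33\right) 507 = -16731$)
$J + \left(-24 + I \left(-71\right)\right) = -16731 - \frac{1}{3} = - \frac{50194}{3}$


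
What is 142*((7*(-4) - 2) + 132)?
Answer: 14484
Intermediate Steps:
142*((7*(-4) - 2) + 132) = 142*((-28 - 2) + 132) = 142*(-30 + 132) = 142*102 = 14484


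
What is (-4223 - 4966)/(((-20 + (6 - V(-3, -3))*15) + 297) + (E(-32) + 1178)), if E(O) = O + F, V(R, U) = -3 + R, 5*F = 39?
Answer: -45945/8054 ≈ -5.7046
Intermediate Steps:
F = 39/5 (F = (1/5)*39 = 39/5 ≈ 7.8000)
E(O) = 39/5 + O (E(O) = O + 39/5 = 39/5 + O)
(-4223 - 4966)/(((-20 + (6 - V(-3, -3))*15) + 297) + (E(-32) + 1178)) = (-4223 - 4966)/(((-20 + (6 - (-3 - 3))*15) + 297) + ((39/5 - 32) + 1178)) = -9189/(((-20 + (6 - 1*(-6))*15) + 297) + (-121/5 + 1178)) = -9189/(((-20 + (6 + 6)*15) + 297) + 5769/5) = -9189/(((-20 + 12*15) + 297) + 5769/5) = -9189/(((-20 + 180) + 297) + 5769/5) = -9189/((160 + 297) + 5769/5) = -9189/(457 + 5769/5) = -9189/8054/5 = -9189*5/8054 = -45945/8054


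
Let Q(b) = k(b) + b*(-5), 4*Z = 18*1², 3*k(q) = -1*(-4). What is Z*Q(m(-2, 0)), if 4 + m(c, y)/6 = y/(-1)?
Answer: 546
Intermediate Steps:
m(c, y) = -24 - 6*y (m(c, y) = -24 + 6*(y/(-1)) = -24 + 6*(y*(-1)) = -24 + 6*(-y) = -24 - 6*y)
k(q) = 4/3 (k(q) = (-1*(-4))/3 = (⅓)*4 = 4/3)
Z = 9/2 (Z = (18*1²)/4 = (18*1)/4 = (¼)*18 = 9/2 ≈ 4.5000)
Q(b) = 4/3 - 5*b (Q(b) = 4/3 + b*(-5) = 4/3 - 5*b)
Z*Q(m(-2, 0)) = 9*(4/3 - 5*(-24 - 6*0))/2 = 9*(4/3 - 5*(-24 + 0))/2 = 9*(4/3 - 5*(-24))/2 = 9*(4/3 + 120)/2 = (9/2)*(364/3) = 546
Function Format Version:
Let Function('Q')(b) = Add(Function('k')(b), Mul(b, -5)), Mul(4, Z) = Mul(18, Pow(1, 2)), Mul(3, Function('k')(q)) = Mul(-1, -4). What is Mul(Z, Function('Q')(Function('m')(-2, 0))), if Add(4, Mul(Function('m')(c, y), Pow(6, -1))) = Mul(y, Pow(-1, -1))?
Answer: 546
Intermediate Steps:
Function('m')(c, y) = Add(-24, Mul(-6, y)) (Function('m')(c, y) = Add(-24, Mul(6, Mul(y, Pow(-1, -1)))) = Add(-24, Mul(6, Mul(y, -1))) = Add(-24, Mul(6, Mul(-1, y))) = Add(-24, Mul(-6, y)))
Function('k')(q) = Rational(4, 3) (Function('k')(q) = Mul(Rational(1, 3), Mul(-1, -4)) = Mul(Rational(1, 3), 4) = Rational(4, 3))
Z = Rational(9, 2) (Z = Mul(Rational(1, 4), Mul(18, Pow(1, 2))) = Mul(Rational(1, 4), Mul(18, 1)) = Mul(Rational(1, 4), 18) = Rational(9, 2) ≈ 4.5000)
Function('Q')(b) = Add(Rational(4, 3), Mul(-5, b)) (Function('Q')(b) = Add(Rational(4, 3), Mul(b, -5)) = Add(Rational(4, 3), Mul(-5, b)))
Mul(Z, Function('Q')(Function('m')(-2, 0))) = Mul(Rational(9, 2), Add(Rational(4, 3), Mul(-5, Add(-24, Mul(-6, 0))))) = Mul(Rational(9, 2), Add(Rational(4, 3), Mul(-5, Add(-24, 0)))) = Mul(Rational(9, 2), Add(Rational(4, 3), Mul(-5, -24))) = Mul(Rational(9, 2), Add(Rational(4, 3), 120)) = Mul(Rational(9, 2), Rational(364, 3)) = 546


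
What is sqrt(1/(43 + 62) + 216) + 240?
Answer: 240 + sqrt(2381505)/105 ≈ 254.70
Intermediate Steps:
sqrt(1/(43 + 62) + 216) + 240 = sqrt(1/105 + 216) + 240 = sqrt(22681/105) + 240 = sqrt(2381505)/105 + 240 = 240 + sqrt(2381505)/105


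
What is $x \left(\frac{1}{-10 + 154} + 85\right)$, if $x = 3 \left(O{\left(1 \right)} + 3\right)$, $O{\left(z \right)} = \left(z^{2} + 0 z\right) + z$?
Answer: $\frac{61205}{48} \approx 1275.1$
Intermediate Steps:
$O{\left(z \right)} = z + z^{2}$ ($O{\left(z \right)} = \left(z^{2} + 0\right) + z = z^{2} + z = z + z^{2}$)
$x = 15$ ($x = 3 \left(1 \left(1 + 1\right) + 3\right) = 3 \left(1 \cdot 2 + 3\right) = 3 \left(2 + 3\right) = 3 \cdot 5 = 15$)
$x \left(\frac{1}{-10 + 154} + 85\right) = 15 \left(\frac{1}{-10 + 154} + 85\right) = 15 \left(\frac{1}{144} + 85\right) = 15 \cdot \frac{12241}{144} = \frac{61205}{48}$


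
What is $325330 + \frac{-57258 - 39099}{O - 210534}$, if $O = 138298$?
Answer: $\frac{23500634237}{72236} \approx 3.2533 \cdot 10^{5}$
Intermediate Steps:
$325330 + \frac{-57258 - 39099}{O - 210534} = 325330 + \frac{-57258 - 39099}{138298 - 210534} = 325330 - \frac{96357}{-72236} = 325330 - - \frac{96357}{72236} = 325330 + \frac{96357}{72236} = \frac{23500634237}{72236}$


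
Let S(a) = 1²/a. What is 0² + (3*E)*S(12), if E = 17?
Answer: 17/4 ≈ 4.2500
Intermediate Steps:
S(a) = 1/a
0² + (3*E)*S(12) = 0² + (3*17)/12 = 0 + 51*(1/12) = 0 + 17/4 = 17/4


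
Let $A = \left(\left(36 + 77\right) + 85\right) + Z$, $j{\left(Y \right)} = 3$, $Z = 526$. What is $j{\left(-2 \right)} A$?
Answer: $2172$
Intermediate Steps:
$A = 724$ ($A = \left(\left(36 + 77\right) + 85\right) + 526 = \left(113 + 85\right) + 526 = 198 + 526 = 724$)
$j{\left(-2 \right)} A = 3 \cdot 724 = 2172$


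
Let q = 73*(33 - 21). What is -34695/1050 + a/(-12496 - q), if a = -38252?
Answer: -7062949/234010 ≈ -30.182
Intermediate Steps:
q = 876 (q = 73*12 = 876)
-34695/1050 + a/(-12496 - q) = -34695/1050 - 38252/(-12496 - 1*876) = -34695*1/1050 - 38252/(-12496 - 876) = -2313/70 - 38252/(-13372) = -2313/70 - 38252*(-1/13372) = -2313/70 + 9563/3343 = -7062949/234010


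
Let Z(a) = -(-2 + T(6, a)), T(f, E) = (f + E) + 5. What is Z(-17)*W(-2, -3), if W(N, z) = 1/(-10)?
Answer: -⅘ ≈ -0.80000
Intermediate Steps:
T(f, E) = 5 + E + f (T(f, E) = (E + f) + 5 = 5 + E + f)
W(N, z) = -⅒
Z(a) = -9 - a (Z(a) = -(-2 + (5 + a + 6)) = -(-2 + (11 + a)) = -(9 + a) = -9 - a)
Z(-17)*W(-2, -3) = (-9 - 1*(-17))*(-⅒) = (-9 + 17)*(-⅒) = 8*(-⅒) = -⅘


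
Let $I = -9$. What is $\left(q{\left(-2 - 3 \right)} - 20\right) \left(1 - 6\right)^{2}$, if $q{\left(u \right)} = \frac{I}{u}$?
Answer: $-455$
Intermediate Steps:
$q{\left(u \right)} = - \frac{9}{u}$
$\left(q{\left(-2 - 3 \right)} - 20\right) \left(1 - 6\right)^{2} = \left(- \frac{9}{-2 - 3} - 20\right) \left(1 - 6\right)^{2} = \left(- \frac{9}{-2 - 3} - 20\right) \left(-5\right)^{2} = \left(- \frac{9}{-5} - 20\right) 25 = \left(\left(-9\right) \left(- \frac{1}{5}\right) - 20\right) 25 = \left(\frac{9}{5} - 20\right) 25 = \left(- \frac{91}{5}\right) 25 = -455$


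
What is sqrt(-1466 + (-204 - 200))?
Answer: I*sqrt(1870) ≈ 43.243*I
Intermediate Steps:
sqrt(-1466 + (-204 - 200)) = sqrt(-1466 - 404) = sqrt(-1870) = I*sqrt(1870)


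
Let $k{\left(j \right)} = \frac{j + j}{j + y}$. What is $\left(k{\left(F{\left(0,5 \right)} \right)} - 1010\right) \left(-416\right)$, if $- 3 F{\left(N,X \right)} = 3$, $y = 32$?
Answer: $\frac{13025792}{31} \approx 4.2019 \cdot 10^{5}$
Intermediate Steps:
$F{\left(N,X \right)} = -1$ ($F{\left(N,X \right)} = \left(- \frac{1}{3}\right) 3 = -1$)
$k{\left(j \right)} = \frac{2 j}{32 + j}$ ($k{\left(j \right)} = \frac{j + j}{j + 32} = \frac{2 j}{32 + j}$)
$\left(k{\left(F{\left(0,5 \right)} \right)} - 1010\right) \left(-416\right) = \left(2 \left(-1\right) \frac{1}{32 - 1} - 1010\right) \left(-416\right) = \left(2 \left(-1\right) \frac{1}{31} - 1010\right) \left(-416\right) = \left(- \frac{2}{31} - 1010\right) \left(-416\right) = \left(- \frac{31312}{31}\right) \left(-416\right) = \frac{13025792}{31}$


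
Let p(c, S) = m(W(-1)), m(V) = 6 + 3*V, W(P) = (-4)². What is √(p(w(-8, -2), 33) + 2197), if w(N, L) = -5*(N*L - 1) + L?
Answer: √2251 ≈ 47.445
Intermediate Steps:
W(P) = 16
w(N, L) = 5 + L - 5*L*N (w(N, L) = -5*(L*N - 1) + L = -5*(-1 + L*N) + L = (5 - 5*L*N) + L = 5 + L - 5*L*N)
p(c, S) = 54 (p(c, S) = 6 + 3*16 = 6 + 48 = 54)
√(p(w(-8, -2), 33) + 2197) = √(54 + 2197) = √2251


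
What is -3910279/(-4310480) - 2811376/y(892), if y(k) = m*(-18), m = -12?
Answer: -1514691925027/116382960 ≈ -13015.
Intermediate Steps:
y(k) = 216 (y(k) = -12*(-18) = 216)
-3910279/(-4310480) - 2811376/y(892) = -3910279/(-4310480) - 2811376/216 = -3910279*(-1/4310480) - 2811376*1/216 = 3910279/4310480 - 351422/27 = -1514691925027/116382960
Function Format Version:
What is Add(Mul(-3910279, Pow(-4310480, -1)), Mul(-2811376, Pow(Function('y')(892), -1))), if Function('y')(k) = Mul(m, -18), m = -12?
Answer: Rational(-1514691925027, 116382960) ≈ -13015.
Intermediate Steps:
Function('y')(k) = 216 (Function('y')(k) = Mul(-12, -18) = 216)
Add(Mul(-3910279, Pow(-4310480, -1)), Mul(-2811376, Pow(Function('y')(892), -1))) = Add(Mul(-3910279, Pow(-4310480, -1)), Mul(-2811376, Pow(216, -1))) = Add(Mul(-3910279, Rational(-1, 4310480)), Mul(-2811376, Rational(1, 216))) = Add(Rational(3910279, 4310480), Rational(-351422, 27)) = Rational(-1514691925027, 116382960)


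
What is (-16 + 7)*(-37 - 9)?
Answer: 414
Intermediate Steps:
(-16 + 7)*(-37 - 9) = -9*(-46) = 414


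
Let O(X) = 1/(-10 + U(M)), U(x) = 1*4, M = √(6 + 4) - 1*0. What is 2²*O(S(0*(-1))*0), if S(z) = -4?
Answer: -⅔ ≈ -0.66667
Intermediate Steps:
M = √10 (M = √10 + 0 = √10 ≈ 3.1623)
U(x) = 4
O(X) = -⅙ (O(X) = 1/(-10 + 4) = 1/(-6) = -⅙)
2²*O(S(0*(-1))*0) = 2²*(-⅙) = 4*(-⅙) = -⅔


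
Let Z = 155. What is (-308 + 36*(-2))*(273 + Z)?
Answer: -162640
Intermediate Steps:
(-308 + 36*(-2))*(273 + Z) = (-308 + 36*(-2))*(273 + 155) = (-308 - 72)*428 = -380*428 = -162640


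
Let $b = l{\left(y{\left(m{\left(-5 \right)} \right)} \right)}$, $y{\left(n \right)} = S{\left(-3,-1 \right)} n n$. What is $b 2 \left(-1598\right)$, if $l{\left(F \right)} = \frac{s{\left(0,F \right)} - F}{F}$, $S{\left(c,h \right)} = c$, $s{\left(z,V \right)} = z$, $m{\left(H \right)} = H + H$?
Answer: $3196$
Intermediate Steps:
$m{\left(H \right)} = 2 H$
$y{\left(n \right)} = - 3 n^{2}$ ($y{\left(n \right)} = - 3 n n = - 3 n^{2}$)
$l{\left(F \right)} = -1$ ($l{\left(F \right)} = \frac{0 - F}{F} = \frac{\left(-1\right) F}{F} = -1$)
$b = -1$
$b 2 \left(-1598\right) = - 2 \left(-1598\right) = \left(-1\right) \left(-3196\right) = 3196$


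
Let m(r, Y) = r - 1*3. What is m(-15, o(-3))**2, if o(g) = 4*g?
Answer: 324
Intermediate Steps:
m(r, Y) = -3 + r (m(r, Y) = r - 3 = -3 + r)
m(-15, o(-3))**2 = (-3 - 15)**2 = (-18)**2 = 324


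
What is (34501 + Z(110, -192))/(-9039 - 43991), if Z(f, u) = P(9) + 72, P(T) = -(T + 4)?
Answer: -3456/5303 ≈ -0.65171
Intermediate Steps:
P(T) = -4 - T (P(T) = -(4 + T) = -4 - T)
Z(f, u) = 59 (Z(f, u) = (-4 - 1*9) + 72 = (-4 - 9) + 72 = -13 + 72 = 59)
(34501 + Z(110, -192))/(-9039 - 43991) = (34501 + 59)/(-9039 - 43991) = 34560/(-53030) = 34560*(-1/53030) = -3456/5303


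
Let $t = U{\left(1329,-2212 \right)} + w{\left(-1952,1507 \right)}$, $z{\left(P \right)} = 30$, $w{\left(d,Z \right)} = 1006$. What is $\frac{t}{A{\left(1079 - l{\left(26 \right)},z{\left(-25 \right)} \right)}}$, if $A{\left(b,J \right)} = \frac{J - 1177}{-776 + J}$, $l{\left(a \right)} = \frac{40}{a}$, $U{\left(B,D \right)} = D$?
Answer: $- \frac{899676}{1147} \approx -784.37$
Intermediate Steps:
$A{\left(b,J \right)} = \frac{-1177 + J}{-776 + J}$
$t = -1206$ ($t = -2212 + 1006 = -1206$)
$\frac{t}{A{\left(1079 - l{\left(26 \right)},z{\left(-25 \right)} \right)}} = - \frac{1206}{\frac{1}{-776 + 30} \left(-1177 + 30\right)} = - \frac{1206}{\frac{1}{-746} \left(-1147\right)} = - \frac{1206}{\left(- \frac{1}{746}\right) \left(-1147\right)} = - \frac{1206}{\frac{1147}{746}} = \left(-1206\right) \frac{746}{1147} = - \frac{899676}{1147}$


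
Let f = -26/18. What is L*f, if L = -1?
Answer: 13/9 ≈ 1.4444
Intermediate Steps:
f = -13/9 (f = -26*1/18 = -13/9 ≈ -1.4444)
L*f = -1*(-13/9) = 13/9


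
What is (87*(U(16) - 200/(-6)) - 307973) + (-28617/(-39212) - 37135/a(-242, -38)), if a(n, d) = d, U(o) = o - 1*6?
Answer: -225911140151/745028 ≈ -3.0323e+5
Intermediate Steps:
U(o) = -6 + o (U(o) = o - 6 = -6 + o)
(87*(U(16) - 200/(-6)) - 307973) + (-28617/(-39212) - 37135/a(-242, -38)) = (87*((-6 + 16) - 200/(-6)) - 307973) + (-28617/(-39212) - 37135/(-38)) = (87*(10 - 200*(-1/6)) - 307973) + (-28617*(-1/39212) - 37135*(-1/38)) = (87*(10 + 100/3) - 307973) + (28617/39212 + 37135/38) = (87*(130/3) - 307973) + 728612533/745028 = (3770 - 307973) + 728612533/745028 = -304203 + 728612533/745028 = -225911140151/745028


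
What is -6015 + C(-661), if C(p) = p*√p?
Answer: -6015 - 661*I*√661 ≈ -6015.0 - 16994.0*I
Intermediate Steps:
C(p) = p^(3/2)
-6015 + C(-661) = -6015 + (-661)^(3/2) = -6015 - 661*I*√661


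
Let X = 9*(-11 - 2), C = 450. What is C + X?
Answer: 333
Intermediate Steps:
X = -117 (X = 9*(-13) = -117)
C + X = 450 - 117 = 333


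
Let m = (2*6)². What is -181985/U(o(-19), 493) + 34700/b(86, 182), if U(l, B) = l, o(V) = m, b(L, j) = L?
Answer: -5326955/6192 ≈ -860.30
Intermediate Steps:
m = 144 (m = 12² = 144)
o(V) = 144
-181985/U(o(-19), 493) + 34700/b(86, 182) = -181985/144 + 34700/86 = -181985*1/144 + 34700*(1/86) = -181985/144 + 17350/43 = -5326955/6192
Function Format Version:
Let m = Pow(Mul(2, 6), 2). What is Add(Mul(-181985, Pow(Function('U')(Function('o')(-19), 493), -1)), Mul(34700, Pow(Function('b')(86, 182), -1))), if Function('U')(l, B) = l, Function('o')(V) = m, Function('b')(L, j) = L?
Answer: Rational(-5326955, 6192) ≈ -860.30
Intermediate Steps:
m = 144 (m = Pow(12, 2) = 144)
Function('o')(V) = 144
Add(Mul(-181985, Pow(Function('U')(Function('o')(-19), 493), -1)), Mul(34700, Pow(Function('b')(86, 182), -1))) = Add(Mul(-181985, Pow(144, -1)), Mul(34700, Pow(86, -1))) = Add(Mul(-181985, Rational(1, 144)), Mul(34700, Rational(1, 86))) = Add(Rational(-181985, 144), Rational(17350, 43)) = Rational(-5326955, 6192)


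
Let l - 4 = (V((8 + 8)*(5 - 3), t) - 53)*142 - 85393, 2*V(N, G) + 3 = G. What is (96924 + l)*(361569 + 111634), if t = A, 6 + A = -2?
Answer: 1527499284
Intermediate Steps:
A = -8 (A = -6 - 2 = -8)
t = -8
V(N, G) = -3/2 + G/2
l = -93696 (l = 4 + (((-3/2 + (½)*(-8)) - 53)*142 - 85393) = 4 + (((-3/2 - 4) - 53)*142 - 85393) = 4 + ((-11/2 - 53)*142 - 85393) = 4 + (-117/2*142 - 85393) = 4 + (-8307 - 85393) = 4 - 93700 = -93696)
(96924 + l)*(361569 + 111634) = (96924 - 93696)*(361569 + 111634) = 3228*473203 = 1527499284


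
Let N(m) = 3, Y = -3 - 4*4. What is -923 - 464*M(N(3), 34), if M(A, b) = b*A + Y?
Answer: -39435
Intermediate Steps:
Y = -19 (Y = -3 - 16 = -19)
M(A, b) = -19 + A*b (M(A, b) = b*A - 19 = A*b - 19 = -19 + A*b)
-923 - 464*M(N(3), 34) = -923 - 464*(-19 + 3*34) = -923 - 464*(-19 + 102) = -923 - 464*83 = -923 - 38512 = -39435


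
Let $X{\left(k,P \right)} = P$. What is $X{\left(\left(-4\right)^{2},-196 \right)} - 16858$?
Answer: $-17054$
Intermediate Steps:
$X{\left(\left(-4\right)^{2},-196 \right)} - 16858 = -196 - 16858 = -17054$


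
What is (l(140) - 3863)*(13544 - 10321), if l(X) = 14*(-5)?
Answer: -12676059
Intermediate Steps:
l(X) = -70
(l(140) - 3863)*(13544 - 10321) = (-70 - 3863)*(13544 - 10321) = -3933*3223 = -12676059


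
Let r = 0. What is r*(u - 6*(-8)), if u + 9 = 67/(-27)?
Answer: 0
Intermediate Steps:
u = -310/27 (u = -9 + 67/(-27) = -9 + 67*(-1/27) = -9 - 67/27 = -310/27 ≈ -11.481)
r*(u - 6*(-8)) = 0*(-310/27 - 6*(-8)) = 0*(-310/27 + 48) = 0*(986/27) = 0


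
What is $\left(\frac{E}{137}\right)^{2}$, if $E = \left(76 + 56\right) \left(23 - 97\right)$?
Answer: $\frac{95413824}{18769} \approx 5083.6$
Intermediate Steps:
$E = -9768$ ($E = 132 \left(-74\right) = -9768$)
$\left(\frac{E}{137}\right)^{2} = \left(- \frac{9768}{137}\right)^{2} = \frac{95413824}{18769}$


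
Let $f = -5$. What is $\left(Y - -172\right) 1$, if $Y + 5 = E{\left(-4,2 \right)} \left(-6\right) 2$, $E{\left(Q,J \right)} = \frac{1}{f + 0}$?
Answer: $\frac{847}{5} \approx 169.4$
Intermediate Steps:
$E{\left(Q,J \right)} = - \frac{1}{5}$ ($E{\left(Q,J \right)} = \frac{1}{-5 + 0} = \frac{1}{-5} = - \frac{1}{5}$)
$Y = - \frac{13}{5}$ ($Y = -5 + \left(- \frac{1}{5}\right) \left(-6\right) 2 = -5 + \frac{6}{5} \cdot 2 = -5 + \frac{12}{5} = - \frac{13}{5} \approx -2.6$)
$\left(Y - -172\right) 1 = \left(- \frac{13}{5} - -172\right) 1 = \left(- \frac{13}{5} + 172\right) 1 = \frac{847}{5} \cdot 1 = \frac{847}{5}$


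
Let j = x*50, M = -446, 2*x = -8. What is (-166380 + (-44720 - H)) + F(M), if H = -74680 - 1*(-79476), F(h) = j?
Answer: -216096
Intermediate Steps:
x = -4 (x = (½)*(-8) = -4)
j = -200 (j = -4*50 = -200)
F(h) = -200
H = 4796 (H = -74680 + 79476 = 4796)
(-166380 + (-44720 - H)) + F(M) = (-166380 + (-44720 - 1*4796)) - 200 = (-166380 + (-44720 - 4796)) - 200 = (-166380 - 49516) - 200 = -215896 - 200 = -216096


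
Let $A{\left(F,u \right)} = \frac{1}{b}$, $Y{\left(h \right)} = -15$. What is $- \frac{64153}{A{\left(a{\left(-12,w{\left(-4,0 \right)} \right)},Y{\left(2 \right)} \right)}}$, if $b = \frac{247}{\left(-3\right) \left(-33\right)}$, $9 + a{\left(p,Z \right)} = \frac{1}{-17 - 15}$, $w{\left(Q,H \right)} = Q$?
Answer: $- \frac{15845791}{99} \approx -1.6006 \cdot 10^{5}$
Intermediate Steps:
$a{\left(p,Z \right)} = - \frac{289}{32}$ ($a{\left(p,Z \right)} = -9 + \frac{1}{-17 - 15} = -9 + \frac{1}{-32} = -9 - \frac{1}{32} = - \frac{289}{32}$)
$b = \frac{247}{99} \approx 2.4949$
$A{\left(F,u \right)} = \frac{99}{247}$ ($A{\left(F,u \right)} = \frac{1}{\frac{247}{99}} = \frac{99}{247}$)
$- \frac{64153}{A{\left(a{\left(-12,w{\left(-4,0 \right)} \right)},Y{\left(2 \right)} \right)}} = - \frac{64153}{\frac{99}{247}} = \left(-64153\right) \frac{247}{99} = - \frac{15845791}{99}$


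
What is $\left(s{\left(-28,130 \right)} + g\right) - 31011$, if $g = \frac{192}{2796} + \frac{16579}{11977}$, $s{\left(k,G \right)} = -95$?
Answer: $- \frac{1471213973}{47299} \approx -31105.0$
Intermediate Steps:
$g = \frac{68721}{47299}$ ($g = 192 \cdot \frac{1}{2796} + 16579 \cdot \frac{1}{11977} = \frac{16}{233} + \frac{281}{203} = \frac{68721}{47299} \approx 1.4529$)
$\left(s{\left(-28,130 \right)} + g\right) - 31011 = \left(-95 + \frac{68721}{47299}\right) - 31011 = - \frac{4424684}{47299} - 31011 = - \frac{1471213973}{47299}$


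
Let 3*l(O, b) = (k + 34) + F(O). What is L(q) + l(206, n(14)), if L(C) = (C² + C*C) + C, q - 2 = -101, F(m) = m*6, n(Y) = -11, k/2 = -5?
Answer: 19923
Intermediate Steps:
k = -10 (k = 2*(-5) = -10)
F(m) = 6*m
l(O, b) = 8 + 2*O (l(O, b) = ((-10 + 34) + 6*O)/3 = (24 + 6*O)/3 = 8 + 2*O)
q = -99 (q = 2 - 101 = -99)
L(C) = C + 2*C² (L(C) = (C² + C²) + C = 2*C² + C = C + 2*C²)
L(q) + l(206, n(14)) = -99*(1 + 2*(-99)) + (8 + 2*206) = -99*(1 - 198) + (8 + 412) = -99*(-197) + 420 = 19503 + 420 = 19923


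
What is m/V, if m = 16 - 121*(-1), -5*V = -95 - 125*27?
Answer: 137/694 ≈ 0.19741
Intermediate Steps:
V = 694 (V = -(-95 - 125*27)/5 = -(-95 - 3375)/5 = -⅕*(-3470) = 694)
m = 137 (m = 16 + 121 = 137)
m/V = 137/694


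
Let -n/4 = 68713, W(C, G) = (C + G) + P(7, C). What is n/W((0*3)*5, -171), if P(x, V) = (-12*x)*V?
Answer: 274852/171 ≈ 1607.3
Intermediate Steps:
P(x, V) = -12*V*x
W(C, G) = G - 83*C (W(C, G) = (C + G) - 12*C*7 = (C + G) - 84*C = G - 83*C)
n = -274852 (n = -4*68713 = -274852)
n/W((0*3)*5, -171) = -274852/(-171 - 83*0*3*5) = -274852/(-171 - 0*5) = -274852/(-171 - 83*0) = -274852/(-171 + 0) = -274852/(-171) = -274852*(-1/171) = 274852/171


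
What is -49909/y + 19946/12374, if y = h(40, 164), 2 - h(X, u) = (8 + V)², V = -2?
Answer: 309126065/210358 ≈ 1469.5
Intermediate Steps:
h(X, u) = -34 (h(X, u) = 2 - (8 - 2)² = 2 - 1*6² = 2 - 1*36 = 2 - 36 = -34)
y = -34
-49909/y + 19946/12374 = -49909/(-34) + 19946/12374 = -49909*(-1/34) + 19946*(1/12374) = 49909/34 + 9973/6187 = 309126065/210358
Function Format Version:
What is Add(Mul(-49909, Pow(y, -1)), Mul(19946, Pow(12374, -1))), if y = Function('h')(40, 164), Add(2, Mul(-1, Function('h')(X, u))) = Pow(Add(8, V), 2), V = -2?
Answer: Rational(309126065, 210358) ≈ 1469.5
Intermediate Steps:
Function('h')(X, u) = -34 (Function('h')(X, u) = Add(2, Mul(-1, Pow(Add(8, -2), 2))) = Add(2, Mul(-1, Pow(6, 2))) = Add(2, Mul(-1, 36)) = Add(2, -36) = -34)
y = -34
Add(Mul(-49909, Pow(y, -1)), Mul(19946, Pow(12374, -1))) = Add(Mul(-49909, Pow(-34, -1)), Mul(19946, Pow(12374, -1))) = Add(Mul(-49909, Rational(-1, 34)), Mul(19946, Rational(1, 12374))) = Add(Rational(49909, 34), Rational(9973, 6187)) = Rational(309126065, 210358)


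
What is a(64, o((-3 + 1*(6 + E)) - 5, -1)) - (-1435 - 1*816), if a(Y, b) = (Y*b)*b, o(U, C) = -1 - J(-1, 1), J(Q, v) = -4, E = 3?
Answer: 2827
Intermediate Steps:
o(U, C) = 3 (o(U, C) = -1 - 1*(-4) = -1 + 4 = 3)
a(Y, b) = Y*b**2
a(64, o((-3 + 1*(6 + E)) - 5, -1)) - (-1435 - 1*816) = 64*3**2 - (-1435 - 1*816) = 64*9 - (-1435 - 816) = 576 - 1*(-2251) = 576 + 2251 = 2827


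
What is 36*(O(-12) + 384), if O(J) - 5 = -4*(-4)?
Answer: 14580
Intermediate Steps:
O(J) = 21 (O(J) = 5 - 4*(-4) = 5 + 16 = 21)
36*(O(-12) + 384) = 36*(21 + 384) = 36*405 = 14580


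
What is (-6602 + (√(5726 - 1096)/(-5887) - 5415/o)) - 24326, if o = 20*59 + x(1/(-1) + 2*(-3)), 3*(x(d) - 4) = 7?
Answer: -110088997/3559 - √4630/5887 ≈ -30933.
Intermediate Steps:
x(d) = 19/3 (x(d) = 4 + (⅓)*7 = 4 + 7/3 = 19/3)
o = 3559/3 (o = 20*59 + 19/3 = 1180 + 19/3 = 3559/3 ≈ 1186.3)
(-6602 + (√(5726 - 1096)/(-5887) - 5415/o)) - 24326 = (-6602 + (√(5726 - 1096)/(-5887) - 5415/3559/3)) - 24326 = (-6602 + (√4630*(-1/5887) - 5415*3/3559)) - 24326 = (-6602 + (-√4630/5887 - 16245/3559)) - 24326 = (-6602 + (-16245/3559 - √4630/5887)) - 24326 = (-23512763/3559 - √4630/5887) - 24326 = -110088997/3559 - √4630/5887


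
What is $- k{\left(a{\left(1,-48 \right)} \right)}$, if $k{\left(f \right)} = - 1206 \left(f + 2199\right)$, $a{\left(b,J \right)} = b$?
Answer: $2653200$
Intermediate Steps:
$k{\left(f \right)} = -2651994 - 1206 f$ ($k{\left(f \right)} = - 1206 \left(2199 + f\right) = -2651994 - 1206 f$)
$- k{\left(a{\left(1,-48 \right)} \right)} = - (-2651994 - 1206) = \left(-1\right) \left(-2653200\right) = 2653200$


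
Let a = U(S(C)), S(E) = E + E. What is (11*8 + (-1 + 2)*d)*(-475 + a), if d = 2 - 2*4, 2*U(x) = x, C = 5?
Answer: -38540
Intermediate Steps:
S(E) = 2*E
U(x) = x/2
a = 5 (a = (2*5)/2 = (½)*10 = 5)
d = -6 (d = 2 - 8 = -6)
(11*8 + (-1 + 2)*d)*(-475 + a) = (11*8 + (-1 + 2)*(-6))*(-475 + 5) = (88 + 1*(-6))*(-470) = (88 - 6)*(-470) = 82*(-470) = -38540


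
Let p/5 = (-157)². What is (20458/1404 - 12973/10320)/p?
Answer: 16076039/148810942800 ≈ 0.00010803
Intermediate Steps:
p = 123245 (p = 5*(-157)² = 5*24649 = 123245)
(20458/1404 - 12973/10320)/p = (20458/1404 - 12973/10320)/123245 = (20458*(1/1404) - 12973*1/10320)*(1/123245) = (10229/702 - 12973/10320)*(1/123245) = (16076039/1207440)*(1/123245) = 16076039/148810942800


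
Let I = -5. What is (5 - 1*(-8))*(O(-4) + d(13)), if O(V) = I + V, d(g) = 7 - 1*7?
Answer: -117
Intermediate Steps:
d(g) = 0 (d(g) = 7 - 7 = 0)
O(V) = -5 + V
(5 - 1*(-8))*(O(-4) + d(13)) = (5 - 1*(-8))*((-5 - 4) + 0) = (5 + 8)*(-9 + 0) = 13*(-9) = -117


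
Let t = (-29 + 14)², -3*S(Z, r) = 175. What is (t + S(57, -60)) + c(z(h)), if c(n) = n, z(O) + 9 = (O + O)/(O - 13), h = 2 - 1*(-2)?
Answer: 1411/9 ≈ 156.78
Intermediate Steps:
S(Z, r) = -175/3 (S(Z, r) = -⅓*175 = -175/3)
h = 4 (h = 2 + 2 = 4)
z(O) = -9 + 2*O/(-13 + O) (z(O) = -9 + (O + O)/(O - 13) = -9 + (2*O)/(-13 + O) = -9 + 2*O/(-13 + O))
t = 225 (t = (-15)² = 225)
(t + S(57, -60)) + c(z(h)) = (225 - 175/3) + (117 - 7*4)/(-13 + 4) = 500/3 + (117 - 28)/(-9) = 500/3 - ⅑*89 = 500/3 - 89/9 = 1411/9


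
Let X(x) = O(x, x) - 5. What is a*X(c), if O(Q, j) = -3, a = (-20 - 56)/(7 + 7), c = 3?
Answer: 304/7 ≈ 43.429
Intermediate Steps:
a = -38/7 (a = -76/14 = -76*1/14 = -38/7 ≈ -5.4286)
X(x) = -8 (X(x) = -3 - 5 = -8)
a*X(c) = -38/7*(-8) = 304/7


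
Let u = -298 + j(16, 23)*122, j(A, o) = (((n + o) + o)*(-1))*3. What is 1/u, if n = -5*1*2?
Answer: -1/13474 ≈ -7.4217e-5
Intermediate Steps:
n = -10 (n = -5*2 = -10)
j(A, o) = 30 - 6*o (j(A, o) = (((-10 + o) + o)*(-1))*3 = ((-10 + 2*o)*(-1))*3 = (10 - 2*o)*3 = 30 - 6*o)
u = -13474 (u = -298 + (30 - 6*23)*122 = -298 + (30 - 138)*122 = -298 - 108*122 = -298 - 13176 = -13474)
1/u = 1/(-13474) = -1/13474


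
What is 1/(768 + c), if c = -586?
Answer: 1/182 ≈ 0.0054945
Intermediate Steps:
1/(768 + c) = 1/(768 - 586) = 1/182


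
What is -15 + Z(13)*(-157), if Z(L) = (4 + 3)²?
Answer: -7708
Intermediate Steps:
Z(L) = 49 (Z(L) = 7² = 49)
-15 + Z(13)*(-157) = -15 + 49*(-157) = -15 - 7693 = -7708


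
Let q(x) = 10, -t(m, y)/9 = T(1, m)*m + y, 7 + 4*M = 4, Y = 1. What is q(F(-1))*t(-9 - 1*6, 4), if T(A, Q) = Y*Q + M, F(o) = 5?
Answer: -43245/2 ≈ -21623.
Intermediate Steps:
M = -¾ (M = -7/4 + (¼)*4 = -7/4 + 1 = -¾ ≈ -0.75000)
T(A, Q) = -¾ + Q (T(A, Q) = 1*Q - ¾ = Q - ¾ = -¾ + Q)
t(m, y) = -9*y - 9*m*(-¾ + m) (t(m, y) = -9*((-¾ + m)*m + y) = -9*(m*(-¾ + m) + y) = -9*(y + m*(-¾ + m)) = -9*y - 9*m*(-¾ + m))
q(F(-1))*t(-9 - 1*6, 4) = 10*(-9*4 - 9*(-9 - 1*6)² + 27*(-9 - 1*6)/4) = 10*(-36 - 9*(-9 - 6)² + 27*(-9 - 6)/4) = 10*(-36 - 9*(-15)² + (27/4)*(-15)) = 10*(-36 - 9*225 - 405/4) = 10*(-36 - 2025 - 405/4) = 10*(-8649/4) = -43245/2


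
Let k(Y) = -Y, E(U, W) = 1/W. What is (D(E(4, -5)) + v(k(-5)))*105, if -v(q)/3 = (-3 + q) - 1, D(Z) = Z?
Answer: -336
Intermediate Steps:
v(q) = 12 - 3*q (v(q) = -3*((-3 + q) - 1) = -3*(-4 + q) = 12 - 3*q)
(D(E(4, -5)) + v(k(-5)))*105 = (1/(-5) + (12 - (-3)*(-5)))*105 = (-⅕ + (12 - 3*5))*105 = (-⅕ + (12 - 15))*105 = (-⅕ - 3)*105 = -16/5*105 = -336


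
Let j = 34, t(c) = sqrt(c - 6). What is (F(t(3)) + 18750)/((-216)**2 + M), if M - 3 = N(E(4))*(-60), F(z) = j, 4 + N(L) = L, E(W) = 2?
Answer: 18784/46779 ≈ 0.40155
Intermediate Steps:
N(L) = -4 + L
t(c) = sqrt(-6 + c)
F(z) = 34
M = 123 (M = 3 + (-4 + 2)*(-60) = 3 - 2*(-60) = 3 + 120 = 123)
(F(t(3)) + 18750)/((-216)**2 + M) = (34 + 18750)/((-216)**2 + 123) = 18784/(46656 + 123) = 18784/46779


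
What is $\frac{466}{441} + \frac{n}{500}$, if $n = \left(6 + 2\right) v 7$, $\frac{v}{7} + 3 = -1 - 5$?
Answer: $- \frac{330712}{55125} \approx -5.9993$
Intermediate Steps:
$v = -63$ ($v = -21 + 7 \left(-1 - 5\right) = -21 + 7 \left(-6\right) = -21 - 42 = -63$)
$n = -3528$ ($n = \left(6 + 2\right) \left(-63\right) 7 = 8 \left(-63\right) 7 = \left(-504\right) 7 = -3528$)
$\frac{466}{441} + \frac{n}{500} = \frac{466}{441} - \frac{3528}{500} = 466 \cdot \frac{1}{441} - \frac{882}{125} = \frac{466}{441} - \frac{882}{125} = - \frac{330712}{55125}$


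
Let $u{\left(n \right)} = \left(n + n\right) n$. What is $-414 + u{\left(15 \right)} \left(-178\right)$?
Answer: $-80514$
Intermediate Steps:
$u{\left(n \right)} = 2 n^{2}$ ($u{\left(n \right)} = 2 n n = 2 n^{2}$)
$-414 + u{\left(15 \right)} \left(-178\right) = -414 + 2 \cdot 15^{2} \left(-178\right) = -414 + 2 \cdot 225 \left(-178\right) = -414 + 450 \left(-178\right) = -414 - 80100 = -80514$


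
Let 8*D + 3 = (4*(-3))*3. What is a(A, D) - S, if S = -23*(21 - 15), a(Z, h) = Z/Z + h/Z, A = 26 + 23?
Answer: 54449/392 ≈ 138.90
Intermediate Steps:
A = 49
D = -39/8 (D = -3/8 + ((4*(-3))*3)/8 = -3/8 + (-12*3)/8 = -3/8 + (1/8)*(-36) = -3/8 - 9/2 = -39/8 ≈ -4.8750)
a(Z, h) = 1 + h/Z
S = -138 (S = -23*6 = -138)
a(A, D) - S = (49 - 39/8)/49 - 1*(-138) = (1/49)*(353/8) + 138 = 353/392 + 138 = 54449/392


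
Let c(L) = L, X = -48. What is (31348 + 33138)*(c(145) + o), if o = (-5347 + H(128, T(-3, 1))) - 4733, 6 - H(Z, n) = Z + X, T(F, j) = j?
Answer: -645440374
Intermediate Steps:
H(Z, n) = 54 - Z (H(Z, n) = 6 - (Z - 48) = 6 - (-48 + Z) = 6 + (48 - Z) = 54 - Z)
o = -10154 (o = (-5347 + (54 - 1*128)) - 4733 = (-5347 + (54 - 128)) - 4733 = (-5347 - 74) - 4733 = -5421 - 4733 = -10154)
(31348 + 33138)*(c(145) + o) = (31348 + 33138)*(145 - 10154) = 64486*(-10009) = -645440374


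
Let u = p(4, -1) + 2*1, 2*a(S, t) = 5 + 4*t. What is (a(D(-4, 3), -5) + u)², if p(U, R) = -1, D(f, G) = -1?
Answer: 169/4 ≈ 42.250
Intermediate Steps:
a(S, t) = 5/2 + 2*t (a(S, t) = (5 + 4*t)/2 = 5/2 + 2*t)
u = 1 (u = -1 + 2*1 = -1 + 2 = 1)
(a(D(-4, 3), -5) + u)² = ((5/2 + 2*(-5)) + 1)² = ((5/2 - 10) + 1)² = (-15/2 + 1)² = (-13/2)² = 169/4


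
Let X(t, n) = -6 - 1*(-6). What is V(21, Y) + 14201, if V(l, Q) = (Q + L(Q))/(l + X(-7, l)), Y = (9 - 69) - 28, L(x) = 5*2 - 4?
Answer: 298139/21 ≈ 14197.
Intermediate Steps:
L(x) = 6 (L(x) = 10 - 4 = 6)
X(t, n) = 0 (X(t, n) = -6 + 6 = 0)
Y = -88 (Y = -60 - 28 = -88)
V(l, Q) = (6 + Q)/l (V(l, Q) = (Q + 6)/(l + 0) = (6 + Q)/l)
V(21, Y) + 14201 = (6 - 88)/21 + 14201 = (1/21)*(-82) + 14201 = -82/21 + 14201 = 298139/21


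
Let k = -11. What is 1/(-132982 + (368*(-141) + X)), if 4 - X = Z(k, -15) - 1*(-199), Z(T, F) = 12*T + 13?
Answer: -1/184946 ≈ -5.4070e-6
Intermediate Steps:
Z(T, F) = 13 + 12*T
X = -76 (X = 4 - ((13 + 12*(-11)) - 1*(-199)) = 4 - ((13 - 132) + 199) = 4 - (-119 + 199) = 4 - 1*80 = 4 - 80 = -76)
1/(-132982 + (368*(-141) + X)) = 1/(-132982 + (368*(-141) - 76)) = 1/(-132982 + (-51888 - 76)) = 1/(-132982 - 51964) = 1/(-184946) = -1/184946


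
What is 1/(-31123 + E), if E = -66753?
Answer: -1/97876 ≈ -1.0217e-5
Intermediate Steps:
1/(-31123 + E) = 1/(-31123 - 66753) = 1/(-97876) = -1/97876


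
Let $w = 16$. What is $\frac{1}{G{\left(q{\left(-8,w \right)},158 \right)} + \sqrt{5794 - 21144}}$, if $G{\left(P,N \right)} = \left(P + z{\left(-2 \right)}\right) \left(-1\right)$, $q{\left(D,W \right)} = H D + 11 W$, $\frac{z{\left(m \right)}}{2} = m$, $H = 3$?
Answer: $- \frac{74}{18627} - \frac{5 i \sqrt{614}}{37254} \approx -0.0039727 - 0.0033257 i$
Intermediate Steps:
$z{\left(m \right)} = 2 m$
$q{\left(D,W \right)} = 3 D + 11 W$
$G{\left(P,N \right)} = 4 - P$ ($G{\left(P,N \right)} = \left(P + 2 \left(-2\right)\right) \left(-1\right) = \left(P - 4\right) \left(-1\right) = \left(-4 + P\right) \left(-1\right) = 4 - P$)
$\frac{1}{G{\left(q{\left(-8,w \right)},158 \right)} + \sqrt{5794 - 21144}} = \frac{1}{\left(4 - \left(3 \left(-8\right) + 11 \cdot 16\right)\right) + \sqrt{5794 - 21144}} = \frac{1}{\left(4 - \left(-24 + 176\right)\right) + \sqrt{-15350}} = \frac{1}{\left(4 - 152\right) + 5 i \sqrt{614}} = \frac{1}{-148 + 5 i \sqrt{614}}$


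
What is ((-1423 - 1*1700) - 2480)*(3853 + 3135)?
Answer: -39153764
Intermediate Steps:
((-1423 - 1*1700) - 2480)*(3853 + 3135) = ((-1423 - 1700) - 2480)*6988 = (-3123 - 2480)*6988 = -5603*6988 = -39153764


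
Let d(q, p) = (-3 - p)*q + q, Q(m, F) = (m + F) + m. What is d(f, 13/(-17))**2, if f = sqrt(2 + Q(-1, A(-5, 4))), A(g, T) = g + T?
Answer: -441/289 ≈ -1.5260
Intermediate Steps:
A(g, T) = T + g
Q(m, F) = F + 2*m (Q(m, F) = (F + m) + m = F + 2*m)
f = I (f = sqrt(2 + ((4 - 5) + 2*(-1))) = sqrt(2 + (-1 - 2)) = sqrt(2 - 3) = sqrt(-1) = I ≈ 1.0*I)
d(q, p) = q + q*(-3 - p) (d(q, p) = q*(-3 - p) + q = q + q*(-3 - p))
d(f, 13/(-17))**2 = (-I*(2 + 13/(-17)))**2 = (-I*(2 + 13*(-1/17)))**2 = (-I*(2 - 13/17))**2 = (-1*I*21/17)**2 = (-21*I/17)**2 = -441/289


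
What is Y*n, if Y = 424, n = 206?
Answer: 87344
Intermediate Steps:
Y*n = 424*206 = 87344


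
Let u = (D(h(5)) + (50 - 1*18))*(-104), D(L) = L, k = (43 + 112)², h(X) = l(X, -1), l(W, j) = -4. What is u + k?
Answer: 21113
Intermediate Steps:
h(X) = -4
k = 24025 (k = 155² = 24025)
u = -2912 (u = (-4 + (50 - 1*18))*(-104) = (-4 + (50 - 18))*(-104) = (-4 + 32)*(-104) = 28*(-104) = -2912)
u + k = -2912 + 24025 = 21113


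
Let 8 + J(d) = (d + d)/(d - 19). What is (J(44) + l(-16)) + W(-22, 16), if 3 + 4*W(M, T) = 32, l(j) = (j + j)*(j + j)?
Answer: 102677/100 ≈ 1026.8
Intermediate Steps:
l(j) = 4*j² (l(j) = (2*j)*(2*j) = 4*j²)
J(d) = -8 + 2*d/(-19 + d) (J(d) = -8 + (d + d)/(d - 19) = -8 + (2*d)/(-19 + d) = -8 + 2*d/(-19 + d))
W(M, T) = 29/4 (W(M, T) = -¾ + (¼)*32 = -¾ + 8 = 29/4)
(J(44) + l(-16)) + W(-22, 16) = (2*(76 - 3*44)/(-19 + 44) + 4*(-16)²) + 29/4 = (2*(76 - 132)/25 + 4*256) + 29/4 = (2*(1/25)*(-56) + 1024) + 29/4 = (-112/25 + 1024) + 29/4 = 25488/25 + 29/4 = 102677/100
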